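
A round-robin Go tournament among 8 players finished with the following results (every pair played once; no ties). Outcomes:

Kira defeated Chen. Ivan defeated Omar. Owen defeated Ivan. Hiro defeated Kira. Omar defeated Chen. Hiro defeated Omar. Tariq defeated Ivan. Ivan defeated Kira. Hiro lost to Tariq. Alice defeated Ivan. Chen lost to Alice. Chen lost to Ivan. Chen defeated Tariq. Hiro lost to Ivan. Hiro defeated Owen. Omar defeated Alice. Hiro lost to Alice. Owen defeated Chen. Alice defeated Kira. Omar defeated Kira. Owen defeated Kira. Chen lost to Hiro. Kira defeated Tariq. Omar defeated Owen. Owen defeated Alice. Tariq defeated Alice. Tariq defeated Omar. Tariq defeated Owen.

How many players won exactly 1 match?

1

Win totals: Ivan 4, Hiro 4, Tariq 5, Chen 1, Owen 4, Omar 4, Kira 2, Alice 4.
Exactly 1: Chen — 1 player.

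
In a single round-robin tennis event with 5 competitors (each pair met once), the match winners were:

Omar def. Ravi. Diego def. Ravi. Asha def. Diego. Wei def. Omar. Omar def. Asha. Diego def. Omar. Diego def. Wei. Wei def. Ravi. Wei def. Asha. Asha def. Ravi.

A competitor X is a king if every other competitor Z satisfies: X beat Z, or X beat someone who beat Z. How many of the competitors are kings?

Wei reaches everyone (king).
Omar cannot reach Wei in two steps.
Diego reaches everyone (king).
Asha reaches everyone (king).
Ravi cannot reach Wei, Omar, Diego, Asha in two steps.
Kings: Wei, Diego, Asha — 3.

3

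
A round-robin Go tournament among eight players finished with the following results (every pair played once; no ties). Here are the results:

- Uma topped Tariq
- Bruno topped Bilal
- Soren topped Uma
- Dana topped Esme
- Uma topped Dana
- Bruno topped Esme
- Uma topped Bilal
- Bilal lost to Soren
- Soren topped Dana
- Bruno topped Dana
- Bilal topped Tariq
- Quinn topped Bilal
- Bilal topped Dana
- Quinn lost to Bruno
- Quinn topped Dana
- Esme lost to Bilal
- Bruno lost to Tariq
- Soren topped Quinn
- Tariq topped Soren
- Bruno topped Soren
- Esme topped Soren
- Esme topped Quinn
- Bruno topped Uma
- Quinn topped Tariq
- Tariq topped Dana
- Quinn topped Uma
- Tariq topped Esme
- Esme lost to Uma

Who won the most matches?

Bruno

Win totals: Tariq 4, Soren 4, Bilal 3, Esme 2, Uma 4, Bruno 6, Dana 1, Quinn 4.
Bruno leads with 6 wins (next highest: 4).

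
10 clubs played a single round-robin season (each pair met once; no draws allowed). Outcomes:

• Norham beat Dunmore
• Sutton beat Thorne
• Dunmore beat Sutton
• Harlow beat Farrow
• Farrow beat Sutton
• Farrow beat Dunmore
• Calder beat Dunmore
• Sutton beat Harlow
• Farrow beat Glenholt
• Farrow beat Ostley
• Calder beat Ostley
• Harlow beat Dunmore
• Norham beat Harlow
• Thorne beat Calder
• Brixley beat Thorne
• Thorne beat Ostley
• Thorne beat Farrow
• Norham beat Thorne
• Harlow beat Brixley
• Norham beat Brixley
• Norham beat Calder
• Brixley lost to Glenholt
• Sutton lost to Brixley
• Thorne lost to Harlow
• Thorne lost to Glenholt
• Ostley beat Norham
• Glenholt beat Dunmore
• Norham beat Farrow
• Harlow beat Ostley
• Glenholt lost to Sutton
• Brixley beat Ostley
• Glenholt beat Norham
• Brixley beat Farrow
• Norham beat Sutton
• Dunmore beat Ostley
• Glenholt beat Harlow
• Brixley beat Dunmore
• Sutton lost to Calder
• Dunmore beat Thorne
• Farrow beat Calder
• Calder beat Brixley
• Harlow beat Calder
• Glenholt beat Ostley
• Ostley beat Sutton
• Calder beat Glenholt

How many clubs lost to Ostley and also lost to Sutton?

0

Ostley beat: Sutton, Norham.
Sutton beat: Glenholt, Thorne, Harlow.
No one was beaten by both.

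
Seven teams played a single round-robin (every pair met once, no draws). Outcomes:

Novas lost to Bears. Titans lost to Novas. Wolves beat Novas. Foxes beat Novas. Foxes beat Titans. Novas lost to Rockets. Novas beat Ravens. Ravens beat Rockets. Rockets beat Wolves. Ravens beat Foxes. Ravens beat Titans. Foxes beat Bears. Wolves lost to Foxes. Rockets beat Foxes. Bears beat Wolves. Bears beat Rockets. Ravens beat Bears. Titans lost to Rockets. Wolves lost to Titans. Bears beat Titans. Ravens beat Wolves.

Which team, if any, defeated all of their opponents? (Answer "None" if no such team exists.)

Highest win total is Ravens with 5 (out of 6 possible).
Ravens lost to Novas, so no team went undefeated.

None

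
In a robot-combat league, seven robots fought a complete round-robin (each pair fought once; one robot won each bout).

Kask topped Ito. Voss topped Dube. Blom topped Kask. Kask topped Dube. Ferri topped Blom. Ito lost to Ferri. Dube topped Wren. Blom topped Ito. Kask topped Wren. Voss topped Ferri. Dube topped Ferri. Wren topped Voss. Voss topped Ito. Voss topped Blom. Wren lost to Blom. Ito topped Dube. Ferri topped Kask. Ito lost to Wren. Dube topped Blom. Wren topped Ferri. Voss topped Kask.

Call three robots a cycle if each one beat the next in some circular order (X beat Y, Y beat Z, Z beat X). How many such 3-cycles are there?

Win totals: Ito 1, Blom 3, Voss 5, Dube 3, Ferri 3, Kask 3, Wren 3.
A robot with w wins dominates both others in C(w,2) triples; summing gives 0 + 3 + 10 + 3 + 3 + 3 + 3 = 25 transitive triples.
Total triples C(7,3) = 35, so cyclic triples = 35 − 25 = 10.

10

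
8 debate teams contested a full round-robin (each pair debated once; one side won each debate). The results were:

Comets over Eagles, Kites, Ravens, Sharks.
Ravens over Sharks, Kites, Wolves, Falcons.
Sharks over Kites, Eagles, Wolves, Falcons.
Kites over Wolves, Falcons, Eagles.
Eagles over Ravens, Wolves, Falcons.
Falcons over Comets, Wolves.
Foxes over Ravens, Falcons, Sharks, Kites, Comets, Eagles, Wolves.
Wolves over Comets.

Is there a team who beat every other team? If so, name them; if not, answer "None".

Foxes has 7 wins out of 7 opponents — a perfect record.

Foxes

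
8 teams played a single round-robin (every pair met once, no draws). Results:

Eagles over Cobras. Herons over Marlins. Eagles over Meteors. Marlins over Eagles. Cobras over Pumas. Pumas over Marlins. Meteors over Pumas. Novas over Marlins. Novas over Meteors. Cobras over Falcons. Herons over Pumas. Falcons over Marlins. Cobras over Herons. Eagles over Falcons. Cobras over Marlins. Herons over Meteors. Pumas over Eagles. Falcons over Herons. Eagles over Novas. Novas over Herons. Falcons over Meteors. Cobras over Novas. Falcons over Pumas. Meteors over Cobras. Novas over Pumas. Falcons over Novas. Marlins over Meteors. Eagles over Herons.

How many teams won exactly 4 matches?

1

Win totals: Marlins 2, Herons 3, Pumas 2, Eagles 5, Meteors 2, Falcons 5, Cobras 5, Novas 4.
Exactly 4: Novas — 1 team.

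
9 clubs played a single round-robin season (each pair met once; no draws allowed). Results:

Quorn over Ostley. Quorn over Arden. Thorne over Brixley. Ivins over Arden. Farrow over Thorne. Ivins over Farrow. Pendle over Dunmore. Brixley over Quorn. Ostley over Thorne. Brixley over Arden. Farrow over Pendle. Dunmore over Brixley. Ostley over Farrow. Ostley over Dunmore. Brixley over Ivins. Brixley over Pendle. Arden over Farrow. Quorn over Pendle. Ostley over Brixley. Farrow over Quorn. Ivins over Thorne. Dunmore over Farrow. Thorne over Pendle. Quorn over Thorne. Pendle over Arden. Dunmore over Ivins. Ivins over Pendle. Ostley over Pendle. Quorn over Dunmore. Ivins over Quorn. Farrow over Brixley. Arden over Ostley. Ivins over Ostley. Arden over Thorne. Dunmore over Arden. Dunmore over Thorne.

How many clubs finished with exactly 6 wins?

1

Win totals: Arden 3, Thorne 2, Quorn 5, Pendle 2, Ostley 5, Ivins 6, Farrow 4, Brixley 4, Dunmore 5.
Exactly 6: Ivins — 1 club.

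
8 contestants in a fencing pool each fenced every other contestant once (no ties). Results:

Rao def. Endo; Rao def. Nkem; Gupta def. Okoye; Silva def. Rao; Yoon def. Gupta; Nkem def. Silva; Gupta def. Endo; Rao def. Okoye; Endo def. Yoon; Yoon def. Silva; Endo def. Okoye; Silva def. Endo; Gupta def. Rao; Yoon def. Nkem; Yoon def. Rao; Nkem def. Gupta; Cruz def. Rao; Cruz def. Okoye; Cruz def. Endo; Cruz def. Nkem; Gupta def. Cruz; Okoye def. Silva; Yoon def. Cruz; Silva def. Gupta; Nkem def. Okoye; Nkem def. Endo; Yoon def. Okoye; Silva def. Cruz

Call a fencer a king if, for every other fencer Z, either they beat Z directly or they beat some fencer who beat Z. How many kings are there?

6

Gupta reaches everyone (king).
Nkem reaches everyone (king).
Cruz reaches everyone (king).
Okoye cannot reach Nkem, Yoon in two steps.
Silva reaches everyone (king).
Yoon reaches everyone (king).
Endo reaches everyone (king).
Rao cannot reach Cruz in two steps.
Kings: Gupta, Nkem, Cruz, Silva, Yoon, Endo — 6.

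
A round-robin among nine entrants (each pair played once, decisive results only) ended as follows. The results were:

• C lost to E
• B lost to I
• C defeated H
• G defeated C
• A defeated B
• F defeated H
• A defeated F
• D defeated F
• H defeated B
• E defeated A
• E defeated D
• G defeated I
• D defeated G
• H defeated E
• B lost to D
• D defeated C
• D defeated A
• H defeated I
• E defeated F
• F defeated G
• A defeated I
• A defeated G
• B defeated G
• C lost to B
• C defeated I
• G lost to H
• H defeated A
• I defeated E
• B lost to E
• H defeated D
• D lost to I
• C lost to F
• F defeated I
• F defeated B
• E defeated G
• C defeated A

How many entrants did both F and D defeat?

F beat: B, C, G, H, I.
D beat: A, B, C, F, G.
Both beat: B, C, G — 3.

3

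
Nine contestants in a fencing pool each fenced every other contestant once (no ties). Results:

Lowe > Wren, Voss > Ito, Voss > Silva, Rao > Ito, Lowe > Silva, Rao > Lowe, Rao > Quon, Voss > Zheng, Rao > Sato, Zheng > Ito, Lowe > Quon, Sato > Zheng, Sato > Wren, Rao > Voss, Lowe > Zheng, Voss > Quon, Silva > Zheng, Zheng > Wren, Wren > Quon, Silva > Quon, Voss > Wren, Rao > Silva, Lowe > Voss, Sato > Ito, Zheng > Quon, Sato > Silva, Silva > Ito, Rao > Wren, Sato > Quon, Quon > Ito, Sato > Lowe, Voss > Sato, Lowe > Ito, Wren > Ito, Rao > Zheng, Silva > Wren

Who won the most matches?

Win totals: Voss 6, Lowe 6, Quon 1, Wren 2, Silva 4, Ito 0, Zheng 3, Rao 8, Sato 6.
Rao leads with 8 wins (next highest: 6).

Rao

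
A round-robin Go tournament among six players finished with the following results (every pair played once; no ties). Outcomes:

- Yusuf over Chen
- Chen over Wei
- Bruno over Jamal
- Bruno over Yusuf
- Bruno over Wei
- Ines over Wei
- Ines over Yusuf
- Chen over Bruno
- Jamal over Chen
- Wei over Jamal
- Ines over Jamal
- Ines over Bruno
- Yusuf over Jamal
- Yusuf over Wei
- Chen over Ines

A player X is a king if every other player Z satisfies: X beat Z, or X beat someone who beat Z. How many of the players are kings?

3

Chen reaches everyone (king).
Ines reaches everyone (king).
Bruno cannot reach Ines in two steps.
Yusuf reaches everyone (king).
Wei cannot reach Ines, Bruno, Yusuf in two steps.
Jamal cannot reach Yusuf in two steps.
Kings: Chen, Ines, Yusuf — 3.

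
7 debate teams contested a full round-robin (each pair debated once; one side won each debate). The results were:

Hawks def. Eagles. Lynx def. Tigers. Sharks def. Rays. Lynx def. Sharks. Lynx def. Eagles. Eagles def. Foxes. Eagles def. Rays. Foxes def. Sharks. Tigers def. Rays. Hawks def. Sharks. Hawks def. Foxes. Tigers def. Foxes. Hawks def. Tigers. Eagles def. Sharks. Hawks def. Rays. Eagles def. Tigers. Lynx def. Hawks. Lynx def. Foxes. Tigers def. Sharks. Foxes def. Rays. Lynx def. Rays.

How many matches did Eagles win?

4

Eagles' results: beat Foxes, Rays, Sharks, Tigers; lost to Lynx, Hawks.
That is 4 wins.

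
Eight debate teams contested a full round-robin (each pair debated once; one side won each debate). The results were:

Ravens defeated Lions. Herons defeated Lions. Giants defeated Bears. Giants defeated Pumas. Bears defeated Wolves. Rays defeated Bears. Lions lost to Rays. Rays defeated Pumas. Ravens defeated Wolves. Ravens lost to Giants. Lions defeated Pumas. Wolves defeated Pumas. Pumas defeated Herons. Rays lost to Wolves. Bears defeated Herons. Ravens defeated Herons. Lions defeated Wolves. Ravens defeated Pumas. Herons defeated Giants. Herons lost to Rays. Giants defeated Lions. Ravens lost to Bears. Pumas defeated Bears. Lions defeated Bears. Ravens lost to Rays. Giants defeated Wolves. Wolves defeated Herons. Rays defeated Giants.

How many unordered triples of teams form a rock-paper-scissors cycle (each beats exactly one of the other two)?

14

Win totals: Rays 6, Pumas 2, Herons 2, Giants 5, Wolves 3, Lions 3, Ravens 4, Bears 3.
A team with w wins dominates both others in C(w,2) triples; summing gives 15 + 1 + 1 + 10 + 3 + 3 + 6 + 3 = 42 transitive triples.
Total triples C(8,3) = 56, so cyclic triples = 56 − 42 = 14.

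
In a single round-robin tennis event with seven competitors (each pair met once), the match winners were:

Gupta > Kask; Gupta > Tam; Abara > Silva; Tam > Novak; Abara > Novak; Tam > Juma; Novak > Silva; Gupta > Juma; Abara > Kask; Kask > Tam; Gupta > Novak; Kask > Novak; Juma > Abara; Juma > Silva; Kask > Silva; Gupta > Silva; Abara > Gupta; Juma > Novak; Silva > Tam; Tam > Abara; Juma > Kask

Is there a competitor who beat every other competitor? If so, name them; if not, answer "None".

None

Highest win total is Gupta with 5 (out of 6 possible).
Gupta lost to Abara, so no competitor went undefeated.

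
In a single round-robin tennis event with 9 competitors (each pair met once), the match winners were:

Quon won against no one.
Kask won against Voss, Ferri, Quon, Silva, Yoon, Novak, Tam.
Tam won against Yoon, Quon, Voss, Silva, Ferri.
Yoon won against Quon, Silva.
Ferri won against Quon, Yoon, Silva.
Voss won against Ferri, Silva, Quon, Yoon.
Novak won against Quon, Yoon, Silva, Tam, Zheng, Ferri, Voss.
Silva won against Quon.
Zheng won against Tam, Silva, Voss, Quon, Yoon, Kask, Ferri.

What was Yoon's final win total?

2

Yoon's results: beat Quon, Silva; lost to Tam, Voss, Zheng, Novak, Ferri, Kask.
That is 2 wins.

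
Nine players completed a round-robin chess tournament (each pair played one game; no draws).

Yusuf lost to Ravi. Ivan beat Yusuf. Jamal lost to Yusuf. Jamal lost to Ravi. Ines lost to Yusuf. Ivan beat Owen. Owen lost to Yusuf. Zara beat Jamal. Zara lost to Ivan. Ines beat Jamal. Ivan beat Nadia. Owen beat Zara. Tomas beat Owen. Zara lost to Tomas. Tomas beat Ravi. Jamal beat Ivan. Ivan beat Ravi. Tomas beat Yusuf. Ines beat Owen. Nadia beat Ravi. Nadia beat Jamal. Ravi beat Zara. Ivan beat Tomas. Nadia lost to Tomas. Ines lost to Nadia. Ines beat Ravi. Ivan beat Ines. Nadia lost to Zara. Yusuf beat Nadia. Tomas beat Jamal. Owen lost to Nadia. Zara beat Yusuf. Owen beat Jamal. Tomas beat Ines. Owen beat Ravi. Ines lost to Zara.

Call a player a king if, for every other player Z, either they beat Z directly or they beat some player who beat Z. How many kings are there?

3

Ravi cannot reach Tomas in two steps.
Jamal reaches everyone (king).
Nadia cannot reach Tomas in two steps.
Ivan reaches everyone (king).
Owen cannot reach Tomas in two steps.
Tomas reaches everyone (king).
Zara cannot reach Tomas in two steps.
Ines cannot reach Nadia, Tomas in two steps.
Yusuf cannot reach Tomas in two steps.
Kings: Jamal, Ivan, Tomas — 3.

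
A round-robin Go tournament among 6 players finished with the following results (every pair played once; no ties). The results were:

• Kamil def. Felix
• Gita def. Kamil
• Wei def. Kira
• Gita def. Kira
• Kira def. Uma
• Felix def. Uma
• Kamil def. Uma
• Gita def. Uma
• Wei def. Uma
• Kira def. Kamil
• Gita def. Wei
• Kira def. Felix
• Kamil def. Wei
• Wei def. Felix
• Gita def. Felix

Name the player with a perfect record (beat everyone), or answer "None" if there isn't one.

Gita

Gita has 5 wins out of 5 opponents — a perfect record.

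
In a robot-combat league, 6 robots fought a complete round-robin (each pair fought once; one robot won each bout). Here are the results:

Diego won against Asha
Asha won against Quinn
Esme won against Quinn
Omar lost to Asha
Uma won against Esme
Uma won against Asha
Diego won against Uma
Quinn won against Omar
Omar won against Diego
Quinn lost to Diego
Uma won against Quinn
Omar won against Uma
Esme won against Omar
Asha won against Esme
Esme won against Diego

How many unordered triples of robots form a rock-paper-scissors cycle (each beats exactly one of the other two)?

7

Of the C(6,3) = 20 triples, the cyclic ones are: {Uma, Diego, Esme}; {Uma, Asha, Omar}; {Uma, Esme, Omar}; {Uma, Omar, Quinn}; {Diego, Asha, Esme}; {Diego, Asha, Omar}; {Diego, Omar, Quinn}.
That is 7.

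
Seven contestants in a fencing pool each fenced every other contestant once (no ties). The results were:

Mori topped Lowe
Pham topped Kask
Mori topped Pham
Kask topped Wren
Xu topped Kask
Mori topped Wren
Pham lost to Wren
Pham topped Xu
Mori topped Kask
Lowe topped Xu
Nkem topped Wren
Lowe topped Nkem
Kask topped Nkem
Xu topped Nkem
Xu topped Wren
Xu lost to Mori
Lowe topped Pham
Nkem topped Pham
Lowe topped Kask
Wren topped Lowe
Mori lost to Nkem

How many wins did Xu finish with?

3

Xu's results: beat Kask, Nkem, Wren; lost to Mori, Pham, Lowe.
That is 3 wins.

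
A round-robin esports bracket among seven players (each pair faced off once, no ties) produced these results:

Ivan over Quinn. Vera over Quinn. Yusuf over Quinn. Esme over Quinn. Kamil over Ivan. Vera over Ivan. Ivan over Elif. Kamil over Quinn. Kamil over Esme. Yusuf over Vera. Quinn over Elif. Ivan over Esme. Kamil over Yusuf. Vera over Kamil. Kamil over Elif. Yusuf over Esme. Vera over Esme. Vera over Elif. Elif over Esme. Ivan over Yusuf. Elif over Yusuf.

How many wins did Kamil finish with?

5

Kamil's results: beat Elif, Ivan, Esme, Yusuf, Quinn; lost to Vera.
That is 5 wins.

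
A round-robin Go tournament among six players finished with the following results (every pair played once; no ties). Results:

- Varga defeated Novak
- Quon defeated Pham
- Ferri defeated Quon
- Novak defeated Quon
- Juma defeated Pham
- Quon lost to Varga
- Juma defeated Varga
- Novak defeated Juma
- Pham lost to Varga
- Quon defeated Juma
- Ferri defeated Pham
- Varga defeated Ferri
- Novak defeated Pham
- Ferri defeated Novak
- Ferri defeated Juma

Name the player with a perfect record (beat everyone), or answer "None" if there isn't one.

None

Highest win total is Varga with 4 (out of 5 possible).
Varga lost to Juma, so no player went undefeated.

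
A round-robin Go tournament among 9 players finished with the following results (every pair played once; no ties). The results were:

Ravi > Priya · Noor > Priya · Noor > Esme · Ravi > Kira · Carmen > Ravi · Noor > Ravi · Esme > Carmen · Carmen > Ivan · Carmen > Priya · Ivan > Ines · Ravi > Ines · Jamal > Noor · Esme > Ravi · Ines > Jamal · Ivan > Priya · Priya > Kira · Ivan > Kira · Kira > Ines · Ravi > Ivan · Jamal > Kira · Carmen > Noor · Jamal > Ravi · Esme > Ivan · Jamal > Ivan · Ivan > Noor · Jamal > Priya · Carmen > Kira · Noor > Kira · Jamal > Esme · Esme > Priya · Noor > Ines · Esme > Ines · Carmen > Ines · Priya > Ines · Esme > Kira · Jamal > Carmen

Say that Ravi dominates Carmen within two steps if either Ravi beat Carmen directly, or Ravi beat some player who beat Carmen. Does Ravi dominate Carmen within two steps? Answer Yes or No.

No

Ravi did not beat Carmen directly.
Ravi beat Ivan, Priya, Kira, Ines, but each of them lost to Carmen. No two-step path.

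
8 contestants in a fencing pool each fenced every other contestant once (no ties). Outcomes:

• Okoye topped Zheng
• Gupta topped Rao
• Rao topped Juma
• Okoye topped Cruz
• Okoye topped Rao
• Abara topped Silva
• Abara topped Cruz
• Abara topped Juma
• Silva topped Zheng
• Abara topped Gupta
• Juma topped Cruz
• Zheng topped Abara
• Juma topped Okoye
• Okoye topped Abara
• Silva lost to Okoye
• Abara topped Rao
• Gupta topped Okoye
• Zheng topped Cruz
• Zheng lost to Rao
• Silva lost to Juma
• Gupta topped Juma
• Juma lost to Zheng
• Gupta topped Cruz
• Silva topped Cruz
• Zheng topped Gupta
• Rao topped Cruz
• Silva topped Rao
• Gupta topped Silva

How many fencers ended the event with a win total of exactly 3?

Win totals: Juma 3, Abara 5, Silva 3, Okoye 5, Cruz 0, Gupta 5, Zheng 4, Rao 3.
Exactly 3: Juma, Silva, Rao — 3 fencers.

3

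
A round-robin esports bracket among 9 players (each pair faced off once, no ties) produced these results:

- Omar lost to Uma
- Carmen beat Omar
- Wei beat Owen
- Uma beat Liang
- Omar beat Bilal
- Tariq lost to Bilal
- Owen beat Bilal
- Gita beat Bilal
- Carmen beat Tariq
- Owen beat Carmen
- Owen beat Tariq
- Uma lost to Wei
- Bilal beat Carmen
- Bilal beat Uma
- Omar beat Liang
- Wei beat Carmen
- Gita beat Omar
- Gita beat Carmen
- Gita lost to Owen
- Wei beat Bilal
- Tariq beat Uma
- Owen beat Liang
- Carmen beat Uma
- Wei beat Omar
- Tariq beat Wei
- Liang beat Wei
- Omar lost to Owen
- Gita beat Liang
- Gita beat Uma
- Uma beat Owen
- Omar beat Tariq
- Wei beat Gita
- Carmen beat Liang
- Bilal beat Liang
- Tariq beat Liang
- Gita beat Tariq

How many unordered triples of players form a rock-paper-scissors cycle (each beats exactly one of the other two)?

18

Win totals: Uma 3, Omar 3, Gita 6, Wei 6, Carmen 4, Bilal 4, Tariq 3, Owen 6, Liang 1.
A player with w wins dominates both others in C(w,2) triples; summing gives 3 + 3 + 15 + 15 + 6 + 6 + 3 + 15 + 0 = 66 transitive triples.
Total triples C(9,3) = 84, so cyclic triples = 84 − 66 = 18.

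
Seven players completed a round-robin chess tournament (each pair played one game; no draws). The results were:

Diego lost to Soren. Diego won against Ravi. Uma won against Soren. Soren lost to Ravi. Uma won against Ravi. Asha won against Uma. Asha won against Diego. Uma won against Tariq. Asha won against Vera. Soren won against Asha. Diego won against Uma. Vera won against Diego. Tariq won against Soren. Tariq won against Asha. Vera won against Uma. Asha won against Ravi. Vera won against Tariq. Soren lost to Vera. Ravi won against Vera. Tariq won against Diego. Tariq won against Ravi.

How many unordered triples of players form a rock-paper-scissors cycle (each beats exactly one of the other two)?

Win totals: Diego 2, Uma 3, Ravi 2, Soren 2, Vera 4, Asha 4, Tariq 4.
A player with w wins dominates both others in C(w,2) triples; summing gives 1 + 3 + 1 + 1 + 6 + 6 + 6 = 24 transitive triples.
Total triples C(7,3) = 35, so cyclic triples = 35 − 24 = 11.

11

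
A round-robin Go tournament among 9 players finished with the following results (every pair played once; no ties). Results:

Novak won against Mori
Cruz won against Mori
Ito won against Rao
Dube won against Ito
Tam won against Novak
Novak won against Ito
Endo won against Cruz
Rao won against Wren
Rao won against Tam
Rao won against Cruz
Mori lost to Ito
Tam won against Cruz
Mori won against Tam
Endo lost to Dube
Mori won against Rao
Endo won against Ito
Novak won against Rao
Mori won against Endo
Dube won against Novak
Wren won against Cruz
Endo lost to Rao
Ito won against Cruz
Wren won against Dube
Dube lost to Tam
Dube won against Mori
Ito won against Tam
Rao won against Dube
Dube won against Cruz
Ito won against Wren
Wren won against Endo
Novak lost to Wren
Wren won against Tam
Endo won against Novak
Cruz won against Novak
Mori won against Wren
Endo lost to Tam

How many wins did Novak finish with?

Novak's results: beat Ito, Mori, Rao; lost to Dube, Cruz, Tam, Endo, Wren.
That is 3 wins.

3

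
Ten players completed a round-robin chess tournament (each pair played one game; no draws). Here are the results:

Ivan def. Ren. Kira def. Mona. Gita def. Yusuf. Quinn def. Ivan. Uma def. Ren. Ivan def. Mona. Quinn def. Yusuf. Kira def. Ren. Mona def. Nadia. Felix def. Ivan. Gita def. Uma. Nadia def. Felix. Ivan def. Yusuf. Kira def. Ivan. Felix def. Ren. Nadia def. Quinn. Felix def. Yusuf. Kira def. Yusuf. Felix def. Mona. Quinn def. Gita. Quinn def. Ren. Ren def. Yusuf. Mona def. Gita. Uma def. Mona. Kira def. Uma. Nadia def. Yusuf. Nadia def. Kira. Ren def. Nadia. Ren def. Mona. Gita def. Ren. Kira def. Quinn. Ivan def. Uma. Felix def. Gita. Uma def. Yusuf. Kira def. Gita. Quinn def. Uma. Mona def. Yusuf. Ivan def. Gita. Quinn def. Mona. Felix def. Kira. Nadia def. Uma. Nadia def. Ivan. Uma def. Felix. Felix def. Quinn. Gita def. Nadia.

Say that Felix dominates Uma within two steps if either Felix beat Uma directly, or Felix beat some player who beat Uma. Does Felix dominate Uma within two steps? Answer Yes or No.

Felix did not beat Uma directly.
Felix beat Ivan, Mona, Gita, Ren, Kira, Yusuf, Quinn. Of those, Ivan beat Uma.

Yes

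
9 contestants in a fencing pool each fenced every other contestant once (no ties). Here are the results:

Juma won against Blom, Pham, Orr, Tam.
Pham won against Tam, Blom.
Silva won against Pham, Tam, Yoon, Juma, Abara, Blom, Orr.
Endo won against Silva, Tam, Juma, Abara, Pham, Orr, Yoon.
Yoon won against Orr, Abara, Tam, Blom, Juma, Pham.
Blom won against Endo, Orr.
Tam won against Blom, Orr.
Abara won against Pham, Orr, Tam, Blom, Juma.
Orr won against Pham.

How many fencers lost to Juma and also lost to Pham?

Juma beat: Pham, Blom, Tam, Orr.
Pham beat: Blom, Tam.
Both beat: Blom, Tam — 2.

2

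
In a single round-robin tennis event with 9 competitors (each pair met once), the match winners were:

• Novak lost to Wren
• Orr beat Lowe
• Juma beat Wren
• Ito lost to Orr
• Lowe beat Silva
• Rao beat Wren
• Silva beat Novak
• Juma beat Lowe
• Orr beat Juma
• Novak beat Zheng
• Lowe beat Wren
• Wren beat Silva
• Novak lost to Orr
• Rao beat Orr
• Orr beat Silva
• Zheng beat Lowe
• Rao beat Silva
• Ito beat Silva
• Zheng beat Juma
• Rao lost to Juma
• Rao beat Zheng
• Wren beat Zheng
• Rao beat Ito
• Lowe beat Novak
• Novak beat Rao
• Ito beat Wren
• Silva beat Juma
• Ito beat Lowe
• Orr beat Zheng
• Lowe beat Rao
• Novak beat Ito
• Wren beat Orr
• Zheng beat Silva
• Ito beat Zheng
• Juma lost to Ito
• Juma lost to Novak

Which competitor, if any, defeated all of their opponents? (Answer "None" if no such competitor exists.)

Highest win total is Orr with 6 (out of 8 possible).
Orr lost to Wren, Rao, so no competitor went undefeated.

None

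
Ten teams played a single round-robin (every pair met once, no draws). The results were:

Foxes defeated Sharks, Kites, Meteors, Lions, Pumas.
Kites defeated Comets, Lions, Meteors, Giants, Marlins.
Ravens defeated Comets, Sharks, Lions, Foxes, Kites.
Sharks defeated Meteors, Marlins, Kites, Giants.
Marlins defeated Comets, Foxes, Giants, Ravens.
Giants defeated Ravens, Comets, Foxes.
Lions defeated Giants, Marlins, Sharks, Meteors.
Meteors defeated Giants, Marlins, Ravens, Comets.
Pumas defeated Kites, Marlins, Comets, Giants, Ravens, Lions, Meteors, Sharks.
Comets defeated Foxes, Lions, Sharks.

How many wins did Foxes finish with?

Foxes' results: beat Kites, Pumas, Sharks, Lions, Meteors; lost to Marlins, Giants, Comets, Ravens.
That is 5 wins.

5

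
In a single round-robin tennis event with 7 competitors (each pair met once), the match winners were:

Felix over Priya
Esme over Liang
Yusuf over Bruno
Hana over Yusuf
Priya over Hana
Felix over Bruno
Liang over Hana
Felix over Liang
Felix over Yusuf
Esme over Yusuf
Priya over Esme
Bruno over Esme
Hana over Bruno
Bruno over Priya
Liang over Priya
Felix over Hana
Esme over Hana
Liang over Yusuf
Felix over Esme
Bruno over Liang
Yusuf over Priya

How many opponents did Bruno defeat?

Bruno's results: beat Priya, Liang, Esme; lost to Yusuf, Hana, Felix.
That is 3 wins.

3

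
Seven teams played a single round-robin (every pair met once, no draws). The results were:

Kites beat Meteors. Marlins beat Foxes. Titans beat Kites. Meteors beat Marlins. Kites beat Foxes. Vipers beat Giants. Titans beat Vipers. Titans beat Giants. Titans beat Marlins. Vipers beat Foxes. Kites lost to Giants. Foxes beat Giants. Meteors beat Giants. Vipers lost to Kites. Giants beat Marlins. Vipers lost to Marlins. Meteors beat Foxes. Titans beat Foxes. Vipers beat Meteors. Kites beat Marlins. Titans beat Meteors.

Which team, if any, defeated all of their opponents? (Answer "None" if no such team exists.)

Titans has 6 wins out of 6 opponents — a perfect record.

Titans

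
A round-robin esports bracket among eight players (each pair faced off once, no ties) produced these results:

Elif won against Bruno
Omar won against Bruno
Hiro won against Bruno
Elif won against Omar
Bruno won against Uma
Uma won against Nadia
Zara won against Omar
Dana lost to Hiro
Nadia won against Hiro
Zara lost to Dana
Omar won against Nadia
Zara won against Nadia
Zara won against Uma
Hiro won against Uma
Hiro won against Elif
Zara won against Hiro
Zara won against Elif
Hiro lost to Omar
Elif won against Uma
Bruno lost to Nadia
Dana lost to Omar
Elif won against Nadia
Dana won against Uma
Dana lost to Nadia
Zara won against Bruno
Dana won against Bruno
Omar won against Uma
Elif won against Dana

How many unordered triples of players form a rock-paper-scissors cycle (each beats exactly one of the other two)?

Win totals: Hiro 4, Nadia 3, Uma 1, Zara 6, Elif 5, Bruno 1, Omar 5, Dana 3.
A player with w wins dominates both others in C(w,2) triples; summing gives 6 + 3 + 0 + 15 + 10 + 0 + 10 + 3 = 47 transitive triples.
Total triples C(8,3) = 56, so cyclic triples = 56 − 47 = 9.

9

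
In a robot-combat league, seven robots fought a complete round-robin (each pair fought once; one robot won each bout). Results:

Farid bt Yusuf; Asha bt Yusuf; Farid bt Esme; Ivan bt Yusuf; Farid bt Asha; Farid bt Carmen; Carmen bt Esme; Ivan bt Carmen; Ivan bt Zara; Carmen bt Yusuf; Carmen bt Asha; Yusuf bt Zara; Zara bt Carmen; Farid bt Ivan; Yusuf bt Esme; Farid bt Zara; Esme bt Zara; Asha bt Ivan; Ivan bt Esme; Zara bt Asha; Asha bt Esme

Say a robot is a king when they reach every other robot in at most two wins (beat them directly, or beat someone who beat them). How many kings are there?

Asha cannot reach Farid in two steps.
Farid reaches everyone (king).
Yusuf cannot reach Farid, Ivan in two steps.
Esme cannot reach Farid, Yusuf, Ivan in two steps.
Ivan cannot reach Farid in two steps.
Carmen cannot reach Farid in two steps.
Zara cannot reach Farid in two steps.
Kings: Farid — 1.

1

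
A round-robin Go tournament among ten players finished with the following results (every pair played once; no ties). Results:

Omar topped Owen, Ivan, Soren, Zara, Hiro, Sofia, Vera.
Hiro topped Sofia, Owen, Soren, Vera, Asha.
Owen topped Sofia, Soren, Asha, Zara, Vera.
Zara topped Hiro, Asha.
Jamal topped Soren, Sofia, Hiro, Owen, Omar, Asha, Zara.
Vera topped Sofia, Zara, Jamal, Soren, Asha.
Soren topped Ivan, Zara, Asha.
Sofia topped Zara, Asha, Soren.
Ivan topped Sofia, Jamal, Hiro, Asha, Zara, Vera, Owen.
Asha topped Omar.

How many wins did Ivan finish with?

Ivan's results: beat Jamal, Asha, Vera, Hiro, Owen, Zara, Sofia; lost to Omar, Soren.
That is 7 wins.

7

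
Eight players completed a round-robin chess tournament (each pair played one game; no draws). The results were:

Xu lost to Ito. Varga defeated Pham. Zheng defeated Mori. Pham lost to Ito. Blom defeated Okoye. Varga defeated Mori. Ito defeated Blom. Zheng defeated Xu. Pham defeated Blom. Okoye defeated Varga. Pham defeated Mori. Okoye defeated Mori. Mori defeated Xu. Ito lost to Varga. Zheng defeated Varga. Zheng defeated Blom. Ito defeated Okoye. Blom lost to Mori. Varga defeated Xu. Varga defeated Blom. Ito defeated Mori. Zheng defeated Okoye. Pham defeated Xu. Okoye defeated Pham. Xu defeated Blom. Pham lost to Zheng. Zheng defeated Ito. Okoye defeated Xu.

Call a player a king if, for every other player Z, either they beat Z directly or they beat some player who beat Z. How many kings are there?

1

Pham cannot reach Varga, Ito, Zheng in two steps.
Varga cannot reach Zheng in two steps.
Mori cannot reach Pham, Varga, Ito, Zheng in two steps.
Ito cannot reach Zheng in two steps.
Blom cannot reach Ito, Zheng in two steps.
Okoye cannot reach Zheng in two steps.
Zheng reaches everyone (king).
Xu cannot reach Pham, Varga, Mori, Ito, Zheng in two steps.
Kings: Zheng — 1.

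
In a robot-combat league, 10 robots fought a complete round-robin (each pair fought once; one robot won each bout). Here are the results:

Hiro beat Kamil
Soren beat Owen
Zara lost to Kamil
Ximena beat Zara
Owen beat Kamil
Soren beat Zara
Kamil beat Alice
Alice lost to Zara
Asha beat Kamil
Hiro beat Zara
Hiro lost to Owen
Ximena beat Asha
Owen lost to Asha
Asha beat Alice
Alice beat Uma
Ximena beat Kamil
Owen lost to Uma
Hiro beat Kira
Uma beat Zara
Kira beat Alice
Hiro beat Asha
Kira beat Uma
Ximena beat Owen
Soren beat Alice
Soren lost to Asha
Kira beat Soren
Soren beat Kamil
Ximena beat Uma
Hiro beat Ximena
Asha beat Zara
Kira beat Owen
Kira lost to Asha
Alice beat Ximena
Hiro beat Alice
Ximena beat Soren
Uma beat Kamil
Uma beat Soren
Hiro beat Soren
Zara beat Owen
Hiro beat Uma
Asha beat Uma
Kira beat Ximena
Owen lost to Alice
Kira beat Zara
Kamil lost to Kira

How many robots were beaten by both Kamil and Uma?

1

Kamil beat: Alice, Zara.
Uma beat: Soren, Kamil, Owen, Zara.
Both beat: Zara — 1.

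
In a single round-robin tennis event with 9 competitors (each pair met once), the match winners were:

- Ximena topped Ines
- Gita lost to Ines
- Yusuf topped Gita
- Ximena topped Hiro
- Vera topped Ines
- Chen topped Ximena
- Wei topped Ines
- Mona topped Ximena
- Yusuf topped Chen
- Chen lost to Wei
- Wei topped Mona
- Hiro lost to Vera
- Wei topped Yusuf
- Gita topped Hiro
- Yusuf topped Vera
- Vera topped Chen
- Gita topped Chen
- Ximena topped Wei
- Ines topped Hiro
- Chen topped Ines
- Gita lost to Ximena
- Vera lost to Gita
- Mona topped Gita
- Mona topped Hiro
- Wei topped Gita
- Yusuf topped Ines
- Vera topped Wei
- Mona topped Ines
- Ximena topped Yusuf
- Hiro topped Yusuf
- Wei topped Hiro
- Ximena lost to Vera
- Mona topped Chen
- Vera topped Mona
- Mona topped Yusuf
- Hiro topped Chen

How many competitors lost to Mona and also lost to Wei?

5

Mona beat: Yusuf, Chen, Ines, Ximena, Hiro, Gita.
Wei beat: Yusuf, Chen, Ines, Mona, Hiro, Gita.
Both beat: Yusuf, Chen, Ines, Hiro, Gita — 5.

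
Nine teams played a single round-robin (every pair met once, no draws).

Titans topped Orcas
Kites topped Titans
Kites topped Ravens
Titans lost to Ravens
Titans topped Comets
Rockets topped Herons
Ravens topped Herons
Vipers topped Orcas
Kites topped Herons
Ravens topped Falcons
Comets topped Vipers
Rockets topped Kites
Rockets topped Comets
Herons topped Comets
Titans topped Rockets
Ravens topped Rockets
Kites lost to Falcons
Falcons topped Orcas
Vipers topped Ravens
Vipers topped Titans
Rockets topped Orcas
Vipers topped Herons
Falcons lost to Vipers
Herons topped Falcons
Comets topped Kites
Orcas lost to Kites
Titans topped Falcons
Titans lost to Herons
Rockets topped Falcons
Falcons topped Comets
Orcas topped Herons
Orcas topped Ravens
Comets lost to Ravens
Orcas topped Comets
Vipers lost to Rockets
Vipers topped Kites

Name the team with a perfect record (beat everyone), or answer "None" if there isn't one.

Highest win total is Vipers with 6 (out of 8 possible).
Vipers lost to Comets, Rockets, so no team went undefeated.

None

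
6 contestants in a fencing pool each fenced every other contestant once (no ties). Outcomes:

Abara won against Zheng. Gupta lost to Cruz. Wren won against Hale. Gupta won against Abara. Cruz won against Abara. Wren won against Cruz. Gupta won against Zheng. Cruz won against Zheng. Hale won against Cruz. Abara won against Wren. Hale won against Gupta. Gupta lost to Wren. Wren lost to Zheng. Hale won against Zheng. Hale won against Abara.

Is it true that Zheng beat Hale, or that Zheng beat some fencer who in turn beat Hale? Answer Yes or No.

Zheng did not beat Hale directly.
Zheng beat Wren. Of those, Wren beat Hale.

Yes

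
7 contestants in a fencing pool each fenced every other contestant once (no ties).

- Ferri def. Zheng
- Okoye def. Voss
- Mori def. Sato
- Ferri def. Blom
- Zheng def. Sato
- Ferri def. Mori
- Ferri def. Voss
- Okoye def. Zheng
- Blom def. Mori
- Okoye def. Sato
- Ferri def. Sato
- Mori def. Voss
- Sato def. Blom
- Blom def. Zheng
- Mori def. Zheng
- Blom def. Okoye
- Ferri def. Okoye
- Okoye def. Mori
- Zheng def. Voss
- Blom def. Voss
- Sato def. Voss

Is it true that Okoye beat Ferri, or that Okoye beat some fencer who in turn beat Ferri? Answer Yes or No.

No

Okoye did not beat Ferri directly.
Okoye beat Mori, Sato, Voss, Zheng, but each of them lost to Ferri. No two-step path.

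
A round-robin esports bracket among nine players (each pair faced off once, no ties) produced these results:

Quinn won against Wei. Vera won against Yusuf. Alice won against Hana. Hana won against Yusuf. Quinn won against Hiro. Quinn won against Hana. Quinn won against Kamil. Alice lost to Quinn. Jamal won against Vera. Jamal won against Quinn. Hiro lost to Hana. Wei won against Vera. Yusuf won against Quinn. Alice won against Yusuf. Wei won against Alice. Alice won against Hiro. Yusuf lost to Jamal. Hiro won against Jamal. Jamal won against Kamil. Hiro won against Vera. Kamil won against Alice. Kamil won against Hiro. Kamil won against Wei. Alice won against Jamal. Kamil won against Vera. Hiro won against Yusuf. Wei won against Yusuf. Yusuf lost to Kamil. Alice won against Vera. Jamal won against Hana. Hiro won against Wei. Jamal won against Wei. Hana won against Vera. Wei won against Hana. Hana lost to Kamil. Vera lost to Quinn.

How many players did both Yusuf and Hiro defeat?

Yusuf beat: Quinn.
Hiro beat: Wei, Yusuf, Vera, Jamal.
No one was beaten by both.

0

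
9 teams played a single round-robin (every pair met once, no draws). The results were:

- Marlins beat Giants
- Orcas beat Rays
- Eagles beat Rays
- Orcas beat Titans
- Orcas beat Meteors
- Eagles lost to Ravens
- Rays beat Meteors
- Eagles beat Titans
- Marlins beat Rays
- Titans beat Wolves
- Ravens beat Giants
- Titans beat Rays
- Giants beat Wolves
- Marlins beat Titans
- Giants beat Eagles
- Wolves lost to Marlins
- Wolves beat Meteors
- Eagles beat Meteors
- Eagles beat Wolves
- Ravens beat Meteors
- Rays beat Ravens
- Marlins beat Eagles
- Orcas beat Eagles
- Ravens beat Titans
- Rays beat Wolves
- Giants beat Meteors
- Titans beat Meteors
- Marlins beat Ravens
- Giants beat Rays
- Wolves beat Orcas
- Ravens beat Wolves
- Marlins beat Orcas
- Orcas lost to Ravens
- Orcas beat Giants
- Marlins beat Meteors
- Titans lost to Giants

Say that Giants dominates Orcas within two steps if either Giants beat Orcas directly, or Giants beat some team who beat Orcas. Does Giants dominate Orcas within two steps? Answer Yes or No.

Yes

Giants did not beat Orcas directly.
Giants beat Rays, Titans, Eagles, Meteors, Wolves. Of those, Wolves beat Orcas.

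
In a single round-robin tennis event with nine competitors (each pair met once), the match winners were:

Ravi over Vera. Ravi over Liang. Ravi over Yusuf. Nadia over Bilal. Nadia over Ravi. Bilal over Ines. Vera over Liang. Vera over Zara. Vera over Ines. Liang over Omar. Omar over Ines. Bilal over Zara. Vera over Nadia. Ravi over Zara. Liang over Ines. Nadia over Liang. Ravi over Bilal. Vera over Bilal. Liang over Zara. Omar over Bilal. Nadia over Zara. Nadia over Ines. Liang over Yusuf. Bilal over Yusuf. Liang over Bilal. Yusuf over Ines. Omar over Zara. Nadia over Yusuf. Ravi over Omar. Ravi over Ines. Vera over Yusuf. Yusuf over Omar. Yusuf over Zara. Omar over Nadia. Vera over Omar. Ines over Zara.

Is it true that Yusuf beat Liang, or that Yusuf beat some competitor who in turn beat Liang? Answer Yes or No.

No

Yusuf did not beat Liang directly.
Yusuf beat Ines, Zara, Omar, but each of them lost to Liang. No two-step path.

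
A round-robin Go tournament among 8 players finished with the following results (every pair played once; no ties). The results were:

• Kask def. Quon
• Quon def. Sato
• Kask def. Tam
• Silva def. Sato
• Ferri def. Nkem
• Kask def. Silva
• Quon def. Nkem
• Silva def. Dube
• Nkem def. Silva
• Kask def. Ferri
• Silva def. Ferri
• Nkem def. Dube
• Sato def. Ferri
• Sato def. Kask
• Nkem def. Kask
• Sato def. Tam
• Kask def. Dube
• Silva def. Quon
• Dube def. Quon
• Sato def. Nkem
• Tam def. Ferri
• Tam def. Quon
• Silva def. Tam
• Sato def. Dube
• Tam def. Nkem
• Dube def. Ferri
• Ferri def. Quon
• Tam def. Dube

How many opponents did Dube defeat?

Dube's results: beat Quon, Ferri; lost to Kask, Tam, Nkem, Sato, Silva.
That is 2 wins.

2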